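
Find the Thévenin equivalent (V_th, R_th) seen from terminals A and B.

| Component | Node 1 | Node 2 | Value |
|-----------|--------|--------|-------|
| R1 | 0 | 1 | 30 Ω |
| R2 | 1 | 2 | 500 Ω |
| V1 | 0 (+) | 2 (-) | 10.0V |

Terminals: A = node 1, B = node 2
Step 1 — V_th is the open-circuit voltage V_A - V_B (nothing connected across the terminals).
Nodal analysis, taking node 2 as the 0 V reference.
Source V1 fixes V_0 = 10 V.
KCL at each unknown node (sum of currents leaving = 0; resistances in Ω):
  Node 1: (V_1 - 10)/30 + (V_1 - 0)/500 = 0
Collecting terms: 0.03533 × V_1 = 0.3333  =>  V_1 = 9.434 V
V_th = V_1 - V_2 = 9.434 - 0 = 9.434 V
Step 2 — R_th: zero the source — replace V1 by a short circuit (node 2 merges into node 0) — and find the resistance seen between A (node 1) and B (node 0).
Reduce the network between node 1 (A) and node 0 (B) by series/parallel combination:
  Rp1 = R1 ‖ R2 (parallel, both between nodes 0 and 1) = 1/(1/30 + 1/500) = 28.3 Ω
R_th = 28.3 Ω

Final answer: V_th = 9.434 V, R_th = 28.3 Ω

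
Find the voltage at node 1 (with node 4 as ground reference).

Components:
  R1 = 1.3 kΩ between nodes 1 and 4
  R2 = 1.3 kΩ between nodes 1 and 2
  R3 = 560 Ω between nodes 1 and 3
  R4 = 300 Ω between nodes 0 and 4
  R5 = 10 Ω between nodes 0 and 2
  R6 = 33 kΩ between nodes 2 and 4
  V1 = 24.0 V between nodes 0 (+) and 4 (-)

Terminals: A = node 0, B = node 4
Nodal analysis, taking node 4 as the 0 V reference.
Source V1 fixes V_0 = 24 V.
KCL at each unknown node (sum of currents leaving = 0; resistances in Ω):
  Node 1: (V_1 - 0)/1300 + (V_1 - V_2)/1300 + (V_1 - V_3)/560 = 0
  Node 2: (V_2 - V_1)/1300 + (V_2 - 24)/10 + (V_2 - 0)/33000 = 0
  Node 3: (V_3 - V_1)/560 = 0
Collecting terms (coefficients in siemens):
  0.003324·V_1 - 0.0007692·V_2 - 0.001786·V_3 = 0
  0.1008·V_2 - 0.0007692·V_1 = 2.4
  0.001786·V_3 - 0.001786·V_1 = 0
Solving these 3 simultaneous equations (Gaussian elimination) gives:
  V_1 = 11.95 V, V_2 = 23.9 V, V_3 = 11.95 V
The requested potential is V_1 = 11.95 V.

Final answer: V_1 = 11.95 V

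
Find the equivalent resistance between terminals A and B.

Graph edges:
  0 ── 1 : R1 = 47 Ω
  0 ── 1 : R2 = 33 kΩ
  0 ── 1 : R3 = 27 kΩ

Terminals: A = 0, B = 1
Reduce the network between node 0 (A) and node 1 (B) by series/parallel combination:
  Rp1 = R1 ‖ R2 ‖ R3 (parallel, all between nodes 0 and 1) = 1/(1/47 + 1/33000 + 1/27000) = 46.85 Ω
R_eq = 46.85 Ω

Final answer: 46.85 Ω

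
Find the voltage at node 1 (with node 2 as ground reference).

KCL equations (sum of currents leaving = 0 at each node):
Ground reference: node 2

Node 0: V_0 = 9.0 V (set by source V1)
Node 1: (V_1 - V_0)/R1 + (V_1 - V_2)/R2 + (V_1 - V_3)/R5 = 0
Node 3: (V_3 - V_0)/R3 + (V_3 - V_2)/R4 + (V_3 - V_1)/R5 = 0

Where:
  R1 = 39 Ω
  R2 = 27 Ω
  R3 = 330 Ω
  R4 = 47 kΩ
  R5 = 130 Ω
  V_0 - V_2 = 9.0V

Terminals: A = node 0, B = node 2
Nodal analysis, taking node 2 as the 0 V reference.
Source V1 fixes V_0 = 9 V.
KCL at each unknown node (sum of currents leaving = 0; resistances in Ω):
  Node 1: (V_1 - 9)/39 + (V_1 - 0)/27 + (V_1 - V_3)/130 = 0
  Node 3: (V_3 - 9)/330 + (V_3 - 0)/47000 + (V_3 - V_1)/130 = 0
Collecting terms (coefficients in siemens):
  0.07037·V_1 - 0.007692·V_3 = 0.2308
  0.01074·V_3 - 0.007692·V_1 = 0.02727
Determinant D = (0.07037)(0.01074) - (-0.007692)(-0.007692) = 0.0006969
V_1 = [(0.2308)(0.01074) - (-0.007692)(0.02727)]/D = 3.859 V
V_3 = [(0.07037)(0.02727) - (0.2308)(-0.007692)]/D = 5.301 V
The requested potential is V_1 = 3.859 V.

Final answer: V_1 = 3.859 V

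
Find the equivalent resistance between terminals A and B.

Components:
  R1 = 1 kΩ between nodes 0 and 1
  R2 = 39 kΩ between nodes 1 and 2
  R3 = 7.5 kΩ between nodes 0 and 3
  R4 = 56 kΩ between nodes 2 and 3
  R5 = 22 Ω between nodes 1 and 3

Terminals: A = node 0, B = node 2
The network is not a plain series/parallel combination. Inject a 1 A test current into terminal A (node 0) and return it from terminal B (node 2); then R_eq = V_A / (1 A).
Nodal analysis, taking node 2 as the 0 V reference.
Current source I_test pushes 1 A into node 0 and draws it out of node 2.
KCL at each unknown node (sum of currents leaving = 0; resistances in Ω):
  Node 0: (V_0 - V_1)/1000 + (V_0 - V_3)/7500 - 1 = 0
  Node 1: (V_1 - V_0)/1000 + (V_1 - 0)/39000 + (V_1 - V_3)/22 = 0
  Node 3: (V_3 - V_0)/7500 + (V_3 - V_1)/22 + (V_3 - 0)/56000 = 0
Collecting terms (coefficients in siemens):
  0.001133·V_0 - 0.001·V_1 - 0.0001333·V_3 = 1
  0.04648·V_1 - 0.001·V_0 - 0.04545·V_3 = 0
  0.04561·V_3 - 0.0001333·V_0 - 0.04545·V_1 = 0
Solving these 3 simultaneous equations (Gaussian elimination) gives:
  V_0 = 23870 V, V_1 = 22990 V, V_3 = 22990 V
R_eq = V_0 / 1 A = 23870 Ω = 23.87 kΩ

Final answer: 23.87 kΩ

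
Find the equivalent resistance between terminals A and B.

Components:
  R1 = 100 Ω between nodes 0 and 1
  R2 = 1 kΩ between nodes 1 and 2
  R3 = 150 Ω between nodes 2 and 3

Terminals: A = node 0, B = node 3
Reduce the network between node 0 (A) and node 3 (B) by series/parallel combination:
  Rs1 = R1 + R2 (series, joined only at node 1) = 100 + 1000 = 1100 Ω
  Rs2 = R3 + Rs1 (series, joined only at node 2) = 150 + 1100 = 1250 Ω
R_eq = 1.25 kΩ

Final answer: 1.25 kΩ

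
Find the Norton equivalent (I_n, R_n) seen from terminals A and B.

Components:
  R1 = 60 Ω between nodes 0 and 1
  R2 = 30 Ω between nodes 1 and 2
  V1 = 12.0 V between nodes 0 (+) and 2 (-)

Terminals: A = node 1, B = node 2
Find the Thévenin equivalent first; then I_n = V_th/R_th and R_n = R_th.
Step 1 — V_th is the open-circuit voltage V_A - V_B (nothing connected across the terminals).
Nodal analysis, taking node 2 as the 0 V reference.
Source V1 fixes V_0 = 12 V.
KCL at each unknown node (sum of currents leaving = 0; resistances in Ω):
  Node 1: (V_1 - 12)/60 + (V_1 - 0)/30 = 0
Collecting terms: 0.05 × V_1 = 0.2  =>  V_1 = 4 V
V_th = V_1 - V_2 = 4 - 0 = 4 V
Step 2 — R_th: zero the source — replace V1 by a short circuit (node 2 merges into node 0) — and find the resistance seen between A (node 1) and B (node 0).
Reduce the network between node 1 (A) and node 0 (B) by series/parallel combination:
  Rp1 = R1 ‖ R2 (parallel, both between nodes 0 and 1) = 1/(1/60 + 1/30) = 20 Ω
R_th = 20 Ω
I_n = V_th/R_th = 4/20 = 0.2 A, and R_n = R_th = 20 Ω

Final answer: I_n = 0.2 A, R_n = 20 Ω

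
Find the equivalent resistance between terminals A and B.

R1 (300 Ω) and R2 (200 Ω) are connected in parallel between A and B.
Reduce the network between node 0 (A) and node 1 (B) by series/parallel combination:
  Rp1 = R1 ‖ R2 (parallel, both between nodes 0 and 1) = 1/(1/300 + 1/200) = 120 Ω
R_eq = 120 Ω

Final answer: 120 Ω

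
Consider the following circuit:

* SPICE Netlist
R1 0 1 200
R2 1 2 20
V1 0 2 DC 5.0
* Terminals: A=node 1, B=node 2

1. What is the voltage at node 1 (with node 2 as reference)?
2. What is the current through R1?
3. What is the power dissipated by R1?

Nodal analysis, taking node 2 as the 0 V reference.
Source V1 fixes V_0 = 5 V.
KCL at each unknown node (sum of currents leaving = 0; resistances in Ω):
  Node 1: (V_1 - 5)/200 + (V_1 - 0)/20 = 0
Collecting terms: 0.055 × V_1 = 0.025  =>  V_1 = 0.4545 V
Part 1:
  Read off the nodal solution: V_1 = 0.4545 V
Part 2:
  I_R1 = (V_0 - V_1)/R1 = (5 - 0.4545)/200 = 0.02273 A
  Magnitude: I_R1 = 0.02273 A
Part 3:
  I_R1 = (V_0 - V_1)/R1 = (5 - 0.4545)/200 = 0.02273 A
  P_R1 = I_R1² × R1 = (0.02273)² × 200 = 0.1033 W

Final answers:
1. V_1 = 0.4545 V
2. I_R1 = 0.02273 A
3. P_R1 = 0.1033 W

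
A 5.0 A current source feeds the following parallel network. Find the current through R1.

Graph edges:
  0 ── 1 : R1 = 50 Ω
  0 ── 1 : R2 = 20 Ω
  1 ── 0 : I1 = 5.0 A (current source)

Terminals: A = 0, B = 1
All resistors sit directly between nodes 0 and 1, so they are in parallel and share one voltage V; the full source current 5 A splits among them.
1/R_par = 1/50 + 1/20 = 0.07 S  =>  R_par = 14.29 Ω
V = I × R_par = 5 × 14.29 = 71.43 V
I_R1 = V/R1 = 71.43/50 = 1.429 A

Final answer: 1.429 A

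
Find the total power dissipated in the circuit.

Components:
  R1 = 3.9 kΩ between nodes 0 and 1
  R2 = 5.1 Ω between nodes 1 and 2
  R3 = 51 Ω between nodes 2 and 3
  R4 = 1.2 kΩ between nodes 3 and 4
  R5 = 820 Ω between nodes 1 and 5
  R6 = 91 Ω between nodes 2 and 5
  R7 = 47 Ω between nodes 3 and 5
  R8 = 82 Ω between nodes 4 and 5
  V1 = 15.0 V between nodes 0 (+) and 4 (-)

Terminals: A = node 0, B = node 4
Nodal analysis, taking node 4 as the 0 V reference.
Source V1 fixes V_0 = 15 V.
KCL at each unknown node (sum of currents leaving = 0; resistances in Ω):
  Node 1: (V_1 - 15)/3900 + (V_1 - V_2)/5.1 + (V_1 - V_5)/820 = 0
  Node 2: (V_2 - V_1)/5.1 + (V_2 - V_3)/51 + (V_2 - V_5)/91 = 0
  Node 3: (V_3 - V_2)/51 + (V_3 - 0)/1200 + (V_3 - V_5)/47 = 0
  Node 5: (V_5 - V_1)/820 + (V_5 - V_2)/91 + (V_5 - V_3)/47 + (V_5 - 0)/82 = 0
Collecting terms (coefficients in siemens):
  0.1976·V_1 - 0.1961·V_2 - 0.00122·V_5 = 0.003846
  0.2267·V_2 - 0.1961·V_1 - 0.01961·V_3 - 0.01099·V_5 = 0
  0.04172·V_3 - 0.01961·V_2 - 0.02128·V_5 = 0
  0.04568·V_5 - 0.00122·V_1 - 0.01099·V_2 - 0.02128·V_3 = 0
Solving these 4 simultaneous equations (Gaussian elimination) gives:
  V_1 = 0.4588 V, V_2 = 0.4409 V, V_3 = 0.3509 V, V_5 = 0.2818 V
Power in each resistor, P = (ΔV)²/R:
  P_R1 = (15 - 0.4588)²/3900 = 0.05422 W
  P_R2 = (0.4588 - 0.4409)²/5.1 = 0.00006293 W
  P_R3 = (0.4409 - 0.3509)²/51 = 0.0001587 W
  P_R4 = (0.3509 - 0)²/1200 = 0.0001026 W
  P_R5 = (0.4588 - 0.2818)²/820 = 0.00003822 W
  P_R6 = (0.4409 - 0.2818)²/91 = 0.0002783 W
  P_R7 = (0.3509 - 0.2818)²/47 = 0.0001018 W
  P_R8 = (0 - 0.2818)²/82 = 0.0009681 W
P_total = P_R1 + P_R2 + P_R3 + P_R4 + P_R5 + P_R6 + P_R7 + P_R8 = 0.05593 W

Final answer: 0.05593 W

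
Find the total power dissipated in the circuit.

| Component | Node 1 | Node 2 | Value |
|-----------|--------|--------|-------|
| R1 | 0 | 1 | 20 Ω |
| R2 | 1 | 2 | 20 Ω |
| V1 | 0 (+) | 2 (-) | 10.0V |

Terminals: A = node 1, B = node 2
Nodal analysis, taking node 2 as the 0 V reference.
Source V1 fixes V_0 = 10 V.
KCL at each unknown node (sum of currents leaving = 0; resistances in Ω):
  Node 1: (V_1 - 10)/20 + (V_1 - 0)/20 = 0
Collecting terms: 0.1 × V_1 = 0.5  =>  V_1 = 5 V
Power in each resistor, P = (ΔV)²/R:
  P_R1 = (10 - 5)²/20 = 1.25 W
  P_R2 = (5 - 0)²/20 = 1.25 W
P_total = P_R1 + P_R2 = 2.5 W

Final answer: 2.5 W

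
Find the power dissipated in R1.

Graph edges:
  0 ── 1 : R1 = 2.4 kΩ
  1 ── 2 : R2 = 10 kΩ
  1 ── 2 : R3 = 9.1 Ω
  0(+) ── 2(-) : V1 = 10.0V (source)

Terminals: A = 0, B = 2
Nodal analysis, taking node 2 as the 0 V reference.
Source V1 fixes V_0 = 10 V.
KCL at each unknown node (sum of currents leaving = 0; resistances in Ω):
  Node 1: (V_1 - 10)/2400 + (V_1 - 0)/10000 + (V_1 - 0)/9.1 = 0
Collecting terms: 0.1104 × V_1 = 0.004167  =>  V_1 = 0.03774 V
I_R1 = (V_0 - V_1)/R1 = (10 - 0.03774)/2400 = 0.004151 A
P_R1 = I_R1² × R1 = (0.004151)² × 2400 = 0.04135 W

Final answer: 0.04135 W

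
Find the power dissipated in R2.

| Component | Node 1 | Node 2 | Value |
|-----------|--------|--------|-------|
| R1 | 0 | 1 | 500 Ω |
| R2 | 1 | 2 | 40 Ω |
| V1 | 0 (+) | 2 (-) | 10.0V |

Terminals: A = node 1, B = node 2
Nodal analysis, taking node 2 as the 0 V reference.
Source V1 fixes V_0 = 10 V.
KCL at each unknown node (sum of currents leaving = 0; resistances in Ω):
  Node 1: (V_1 - 10)/500 + (V_1 - 0)/40 = 0
Collecting terms: 0.027 × V_1 = 0.02  =>  V_1 = 0.7407 V
I_R2 = (V_1 - V_2)/R2 = (0.7407 - 0)/40 = 0.01852 A
P_R2 = I_R2² × R2 = (0.01852)² × 40 = 0.01372 W

Final answer: 0.01372 W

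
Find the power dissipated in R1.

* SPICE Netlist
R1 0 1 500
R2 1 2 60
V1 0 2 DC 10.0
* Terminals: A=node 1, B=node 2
Nodal analysis, taking node 2 as the 0 V reference.
Source V1 fixes V_0 = 10 V.
KCL at each unknown node (sum of currents leaving = 0; resistances in Ω):
  Node 1: (V_1 - 10)/500 + (V_1 - 0)/60 = 0
Collecting terms: 0.01867 × V_1 = 0.02  =>  V_1 = 1.071 V
I_R1 = (V_0 - V_1)/R1 = (10 - 1.071)/500 = 0.01786 A
P_R1 = I_R1² × R1 = (0.01786)² × 500 = 0.1594 W

Final answer: 0.1594 W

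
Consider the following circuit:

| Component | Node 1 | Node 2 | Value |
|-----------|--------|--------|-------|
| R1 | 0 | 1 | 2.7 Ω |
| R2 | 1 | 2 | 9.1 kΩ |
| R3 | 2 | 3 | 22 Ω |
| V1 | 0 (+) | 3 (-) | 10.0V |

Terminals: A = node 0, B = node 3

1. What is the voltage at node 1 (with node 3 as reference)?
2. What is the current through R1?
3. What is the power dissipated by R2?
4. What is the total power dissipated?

Nodal analysis, taking node 3 as the 0 V reference.
Source V1 fixes V_0 = 10 V.
KCL at each unknown node (sum of currents leaving = 0; resistances in Ω):
  Node 1: (V_1 - 10)/2.7 + (V_1 - V_2)/9100 = 0
  Node 2: (V_2 - V_1)/9100 + (V_2 - 0)/22 = 0
Collecting terms (coefficients in siemens):
  0.3705·V_1 - 0.0001099·V_2 = 3.704
  0.04556·V_2 - 0.0001099·V_1 = 0
Determinant D = (0.3705)(0.04556) - (-0.0001099)(-0.0001099) = 0.01688
V_1 = [(3.704)(0.04556) - (-0.0001099)(0)]/D = 9.997 V
V_2 = [(0.3705)(0) - (3.704)(-0.0001099)]/D = 0.02411 V
Part 1:
  Read off the nodal solution: V_1 = 9.997 V
Part 2:
  I_R1 = (V_0 - V_1)/R1 = (10 - 9.997)/2.7 = 0.001096 A
  Magnitude: I_R1 = 0.001096 A
Part 3:
  I_R2 = (V_1 - V_2)/R2 = (9.997 - 0.02411)/9100 = 0.001096 A
  P_R2 = I_R2² × R2 = (0.001096)² × 9100 = 0.01093 W
Part 4:
  Power in each resistor, P = (ΔV)²/R:
    P_R1 = (10 - 9.997)²/2.7 = 0.000003243 W
    P_R2 = (9.997 - 0.02411)²/9100 = 0.01093 W
    P_R3 = (0.02411 - 0)²/22 = 0.00002642 W
  P_total = P_R1 + P_R2 + P_R3 = 0.01096 W

Final answers:
1. V_1 = 9.997 V
2. I_R1 = 0.001096 A
3. P_R2 = 0.01093 W
4. P_total = 0.01096 W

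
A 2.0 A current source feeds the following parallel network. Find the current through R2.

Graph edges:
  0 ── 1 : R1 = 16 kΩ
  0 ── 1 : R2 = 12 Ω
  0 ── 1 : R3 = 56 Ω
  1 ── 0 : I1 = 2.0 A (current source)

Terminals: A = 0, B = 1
All resistors sit directly between nodes 0 and 1, so they are in parallel and share one voltage V; the full source current 2 A splits among them.
1/R_par = 1/16000 + 1/12 + 1/56 = 0.1013 S  =>  R_par = 9.876 Ω
V = I × R_par = 2 × 9.876 = 19.75 V
I_R2 = V/R2 = 19.75/12 = 1.646 A

Final answer: 1.646 A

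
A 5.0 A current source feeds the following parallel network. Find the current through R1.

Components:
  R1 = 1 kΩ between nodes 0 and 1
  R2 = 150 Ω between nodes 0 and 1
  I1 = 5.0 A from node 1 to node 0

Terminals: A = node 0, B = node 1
All resistors sit directly between nodes 0 and 1, so they are in parallel and share one voltage V; the full source current 5 A splits among them.
1/R_par = 1/1000 + 1/150 = 0.007667 S  =>  R_par = 130.4 Ω
V = I × R_par = 5 × 130.4 = 652.2 V
I_R1 = V/R1 = 652.2/1000 = 0.6522 A

Final answer: 0.6522 A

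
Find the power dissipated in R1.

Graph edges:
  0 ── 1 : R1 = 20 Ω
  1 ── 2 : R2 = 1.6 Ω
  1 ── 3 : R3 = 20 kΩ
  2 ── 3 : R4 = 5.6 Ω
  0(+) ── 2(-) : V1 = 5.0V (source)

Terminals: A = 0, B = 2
Nodal analysis, taking node 2 as the 0 V reference.
Source V1 fixes V_0 = 5 V.
KCL at each unknown node (sum of currents leaving = 0; resistances in Ω):
  Node 1: (V_1 - 5)/20 + (V_1 - 0)/1.6 + (V_1 - V_3)/20000 = 0
  Node 3: (V_3 - V_1)/20000 + (V_3 - 0)/5.6 = 0
Collecting terms (coefficients in siemens):
  0.6751·V_1 - 0.00005·V_3 = 0.25
  0.1786·V_3 - 0.00005·V_1 = 0
Determinant D = (0.6751)(0.1786) - (-0.00005)(-0.00005) = 0.1206
V_1 = [(0.25)(0.1786) - (-0.00005)(0)]/D = 0.3703 V
V_3 = [(0.6751)(0) - (0.25)(-0.00005)]/D = 0.0001037 V
I_R1 = (V_0 - V_1)/R1 = (5 - 0.3703)/20 = 0.2315 A
P_R1 = I_R1² × R1 = (0.2315)² × 20 = 1.072 W

Final answer: 1.072 W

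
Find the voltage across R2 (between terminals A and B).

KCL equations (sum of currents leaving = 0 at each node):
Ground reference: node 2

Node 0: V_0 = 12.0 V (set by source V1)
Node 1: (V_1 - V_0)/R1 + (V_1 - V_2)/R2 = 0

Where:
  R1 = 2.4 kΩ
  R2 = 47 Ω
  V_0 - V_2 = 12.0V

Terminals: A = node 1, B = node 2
R1 and R2 are in series across V1 (node 0 → node 1 → node 2), and the output A–B is taken across R2, so this is a voltage divider.
Series current: I = V1/(R1 + R2) = 12/(2400 + 47) = 12/2447 = 0.004904 A
V_R2 = I × R2 = V1 × R2/(R1 + R2) = 12 × 47/2447 = 0.2305 V

Final answer: 0.2305 V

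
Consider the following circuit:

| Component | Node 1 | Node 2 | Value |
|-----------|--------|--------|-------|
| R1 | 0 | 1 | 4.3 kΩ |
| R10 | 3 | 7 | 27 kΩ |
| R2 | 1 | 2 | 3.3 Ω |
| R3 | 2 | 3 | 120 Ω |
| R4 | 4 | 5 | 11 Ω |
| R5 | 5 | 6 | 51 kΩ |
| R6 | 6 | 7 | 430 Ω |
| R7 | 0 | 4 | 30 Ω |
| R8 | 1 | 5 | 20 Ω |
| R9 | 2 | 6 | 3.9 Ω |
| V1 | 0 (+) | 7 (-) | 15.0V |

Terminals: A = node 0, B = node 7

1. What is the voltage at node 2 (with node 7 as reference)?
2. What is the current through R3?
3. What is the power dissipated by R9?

Nodal analysis, taking node 7 as the 0 V reference.
Source V1 fixes V_0 = 15 V.
KCL at each unknown node (sum of currents leaving = 0; resistances in Ω):
  Node 1: (V_1 - 15)/4300 + (V_1 - V_2)/3.3 + (V_1 - V_5)/20 = 0
  Node 2: (V_2 - V_1)/3.3 + (V_2 - V_3)/120 + (V_2 - V_6)/3.9 = 0
  Node 3: (V_3 - V_2)/120 + (V_3 - 0)/27000 = 0
  Node 4: (V_4 - V_5)/11 + (V_4 - 15)/30 = 0
  Node 5: (V_5 - V_4)/11 + (V_5 - V_6)/51000 + (V_5 - V_1)/20 = 0
  Node 6: (V_6 - V_5)/51000 + (V_6 - 0)/430 + (V_6 - V_2)/3.9 = 0
Collecting terms (coefficients in siemens):
  0.3533·V_1 - 0.303·V_2 - 0.05·V_5 = 0.003488
  0.5678·V_2 - 0.303·V_1 - 0.008333·V_3 - 0.2564·V_6 = 0
  0.00837·V_3 - 0.008333·V_2 = 0
  0.1242·V_4 - 0.09091·V_5 = 0.5
  0.1409·V_5 - 0.05·V_1 - 0.09091·V_4 - 0.00001961·V_6 = 0
  0.2588·V_6 - 0.2564·V_2 - 0.00001961·V_5 = 0
Solving these 6 simultaneous equations (Gaussian elimination) gives:
  V_1 = 13.16 V, V_2 = 13.06 V, V_3 = 13 V, V_4 = 14.1 V
  V_5 = 13.76 V, V_6 = 12.94 V
Part 1:
  Read off the nodal solution: V_2 = 13.06 V
Part 2:
  I_R3 = (V_2 - V_3)/R3 = (13.06 - 13)/120 = 0.0004816 A
  Magnitude: I_R3 = 0.0004816 A
Part 3:
  I_R9 = (V_2 - V_6)/R9 = (13.06 - 12.94)/3.9 = 0.03008 A
  P_R9 = I_R9² × R9 = (0.03008)² × 3.9 = 0.00353 W

Final answers:
1. V_2 = 13.06 V
2. I_R3 = 0.0004816 A
3. P_R9 = 0.00353 W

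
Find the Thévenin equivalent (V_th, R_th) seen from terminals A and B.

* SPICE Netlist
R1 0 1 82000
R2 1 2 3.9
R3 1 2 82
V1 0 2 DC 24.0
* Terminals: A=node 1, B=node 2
Step 1 — V_th is the open-circuit voltage V_A - V_B (nothing connected across the terminals).
Nodal analysis, taking node 2 as the 0 V reference.
Source V1 fixes V_0 = 24 V.
KCL at each unknown node (sum of currents leaving = 0; resistances in Ω):
  Node 1: (V_1 - 24)/82000 + (V_1 - 0)/3.9 + (V_1 - 0)/82 = 0
Collecting terms: 0.2686 × V_1 = 0.0002927  =>  V_1 = 0.00109 V
V_th = V_1 - V_2 = 0.00109 - 0 = 0.00109 V
Step 2 — R_th: zero the source — replace V1 by a short circuit (node 2 merges into node 0) — and find the resistance seen between A (node 1) and B (node 0).
Reduce the network between node 1 (A) and node 0 (B) by series/parallel combination:
  Rp1 = R1 ‖ R2 ‖ R3 (parallel, all between nodes 0 and 1) = 1/(1/82000 + 1/3.9 + 1/82) = 3.723 Ω
R_th = 3.723 Ω

Final answer: V_th = 0.00109 V, R_th = 3.723 Ω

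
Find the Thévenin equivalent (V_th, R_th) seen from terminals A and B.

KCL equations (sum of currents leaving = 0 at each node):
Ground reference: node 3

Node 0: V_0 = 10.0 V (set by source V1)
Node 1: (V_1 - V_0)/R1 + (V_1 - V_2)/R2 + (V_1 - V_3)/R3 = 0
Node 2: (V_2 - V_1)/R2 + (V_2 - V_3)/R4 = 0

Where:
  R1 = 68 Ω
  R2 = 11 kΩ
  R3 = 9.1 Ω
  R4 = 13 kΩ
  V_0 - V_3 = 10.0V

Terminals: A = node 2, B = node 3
Step 1 — V_th is the open-circuit voltage V_A - V_B (nothing connected across the terminals).
Nodal analysis, taking node 3 as the 0 V reference.
Source V1 fixes V_0 = 10 V.
KCL at each unknown node (sum of currents leaving = 0; resistances in Ω):
  Node 1: (V_1 - 10)/68 + (V_1 - V_2)/11000 + (V_1 - 0)/9.1 = 0
  Node 2: (V_2 - V_1)/11000 + (V_2 - 0)/13000 = 0
Collecting terms (coefficients in siemens):
  0.1247·V_1 - 0.00009091·V_2 = 0.1471
  0.0001678·V_2 - 0.00009091·V_1 = 0
Determinant D = (0.1247)(0.0001678) - (-0.00009091)(-0.00009091) = 0.00002092
V_1 = [(0.1471)(0.0001678) - (-0.00009091)(0)]/D = 1.18 V
V_2 = [(0.1247)(0) - (0.1471)(-0.00009091)]/D = 0.6391 V
V_th = V_2 - V_3 = 0.6391 - 0 = 0.6391 V
Step 2 — R_th: zero the source — replace V1 by a short circuit (node 3 merges into node 0) — and find the resistance seen between A (node 2) and B (node 0).
Reduce the network between node 2 (A) and node 0 (B) by series/parallel combination:
  Rp1 = R1 ‖ R3 (parallel, both between nodes 0 and 1) = 1/(1/68 + 1/9.1) = 8.026 Ω
  Rs1 = R2 + Rp1 (series, joined only at node 1) = 11000 + 8.026 = 11010 Ω
  Rp2 = R4 ‖ Rs1 (parallel, both between nodes 0 and 2) = 1/(1/13000 + 1/11010) = 5961 Ω
R_th = 5.961 kΩ

Final answer: V_th = 0.6391 V, R_th = 5.961 kΩ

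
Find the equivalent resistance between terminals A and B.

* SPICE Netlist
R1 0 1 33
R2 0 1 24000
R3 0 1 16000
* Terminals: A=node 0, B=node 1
Reduce the network between node 0 (A) and node 1 (B) by series/parallel combination:
  Rp1 = R1 ‖ R2 ‖ R3 (parallel, all between nodes 0 and 1) = 1/(1/33 + 1/24000 + 1/16000) = 32.89 Ω
R_eq = 32.89 Ω

Final answer: 32.89 Ω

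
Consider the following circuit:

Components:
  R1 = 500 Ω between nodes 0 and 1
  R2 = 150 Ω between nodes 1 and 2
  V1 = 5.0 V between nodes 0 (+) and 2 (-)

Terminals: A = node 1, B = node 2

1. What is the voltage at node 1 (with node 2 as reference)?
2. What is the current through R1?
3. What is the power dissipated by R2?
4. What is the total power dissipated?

Nodal analysis, taking node 2 as the 0 V reference.
Source V1 fixes V_0 = 5 V.
KCL at each unknown node (sum of currents leaving = 0; resistances in Ω):
  Node 1: (V_1 - 5)/500 + (V_1 - 0)/150 = 0
Collecting terms: 0.008667 × V_1 = 0.01  =>  V_1 = 1.154 V
Part 1:
  Read off the nodal solution: V_1 = 1.154 V
Part 2:
  I_R1 = (V_0 - V_1)/R1 = (5 - 1.154)/500 = 0.007692 A
  Magnitude: I_R1 = 0.007692 A
Part 3:
  I_R2 = (V_1 - V_2)/R2 = (1.154 - 0)/150 = 0.007692 A
  P_R2 = I_R2² × R2 = (0.007692)² × 150 = 0.008876 W
Part 4:
  Power in each resistor, P = (ΔV)²/R:
    P_R1 = (5 - 1.154)²/500 = 0.02959 W
    P_R2 = (1.154 - 0)²/150 = 0.008876 W
  P_total = P_R1 + P_R2 = 0.03846 W

Final answers:
1. V_1 = 1.154 V
2. I_R1 = 0.007692 A
3. P_R2 = 0.008876 W
4. P_total = 0.03846 W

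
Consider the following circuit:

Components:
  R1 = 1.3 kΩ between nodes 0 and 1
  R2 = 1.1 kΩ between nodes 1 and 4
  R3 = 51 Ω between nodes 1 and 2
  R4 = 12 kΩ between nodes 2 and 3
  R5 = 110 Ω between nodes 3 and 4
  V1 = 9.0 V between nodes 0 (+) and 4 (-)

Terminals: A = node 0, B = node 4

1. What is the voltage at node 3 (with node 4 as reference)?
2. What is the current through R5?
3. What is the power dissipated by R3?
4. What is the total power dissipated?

Nodal analysis, taking node 4 as the 0 V reference.
Source V1 fixes V_0 = 9 V.
KCL at each unknown node (sum of currents leaving = 0; resistances in Ω):
  Node 1: (V_1 - 9)/1300 + (V_1 - 0)/1100 + (V_1 - V_2)/51 = 0
  Node 2: (V_2 - V_1)/51 + (V_2 - V_3)/12000 = 0
  Node 3: (V_3 - V_2)/12000 + (V_3 - 0)/110 = 0
Collecting terms (coefficients in siemens):
  0.02129·V_1 - 0.01961·V_2 = 0.006923
  0.01969·V_2 - 0.01961·V_1 - 0.00008333·V_3 = 0
  0.009174·V_3 - 0.00008333·V_2 = 0
Solving these 3 simultaneous equations (Gaussian elimination) gives:
  V_1 = 3.932 V, V_2 = 3.916 V, V_3 = 0.03557 V
Part 1:
  Read off the nodal solution: V_3 = 0.03557 V
Part 2:
  I_R5 = (V_3 - V_4)/R5 = (0.03557 - 0)/110 = 0.0003234 A
  Magnitude: I_R5 = 0.0003234 A
Part 3:
  I_R3 = (V_1 - V_2)/R3 = (3.932 - 3.916)/51 = 0.0003234 A
  P_R3 = I_R3² × R3 = (0.0003234)² × 51 = 0.000005333 W
Part 4:
  Power in each resistor, P = (ΔV)²/R:
    P_R1 = (9 - 3.932)²/1300 = 0.01975 W
    P_R2 = (3.932 - 0)²/1100 = 0.01406 W
    P_R3 = (3.932 - 3.916)²/51 = 0.000005333 W
    P_R4 = (3.916 - 0.03557)²/12000 = 0.001255 W
    P_R5 = (0.03557 - 0)²/110 = 0.0000115 W
  P_total = P_R1 + P_R2 + P_R3 + P_R4 + P_R5 = 0.03508 W

Final answers:
1. V_3 = 0.03557 V
2. I_R5 = 0.0003234 A
3. P_R3 = 5.333e-06 W
4. P_total = 0.03508 W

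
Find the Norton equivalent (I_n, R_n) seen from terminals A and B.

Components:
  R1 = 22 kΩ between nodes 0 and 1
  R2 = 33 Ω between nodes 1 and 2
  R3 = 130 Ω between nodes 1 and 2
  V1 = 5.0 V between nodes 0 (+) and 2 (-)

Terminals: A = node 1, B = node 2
Find the Thévenin equivalent first; then I_n = V_th/R_th and R_n = R_th.
Step 1 — V_th is the open-circuit voltage V_A - V_B (nothing connected across the terminals).
Nodal analysis, taking node 2 as the 0 V reference.
Source V1 fixes V_0 = 5 V.
KCL at each unknown node (sum of currents leaving = 0; resistances in Ω):
  Node 1: (V_1 - 5)/22000 + (V_1 - 0)/33 + (V_1 - 0)/130 = 0
Collecting terms: 0.03804 × V_1 = 0.0002273  =>  V_1 = 0.005974 V
V_th = V_1 - V_2 = 0.005974 - 0 = 0.005974 V
Step 2 — R_th: zero the source — replace V1 by a short circuit (node 2 merges into node 0) — and find the resistance seen between A (node 1) and B (node 0).
Reduce the network between node 1 (A) and node 0 (B) by series/parallel combination:
  Rp1 = R1 ‖ R2 ‖ R3 (parallel, all between nodes 0 and 1) = 1/(1/22000 + 1/33 + 1/130) = 26.29 Ω
R_th = 26.29 Ω
I_n = V_th/R_th = 0.005974/26.29 = 0.0002273 A, and R_n = R_th = 26.29 Ω

Final answer: I_n = 0.0002273 A, R_n = 26.29 Ω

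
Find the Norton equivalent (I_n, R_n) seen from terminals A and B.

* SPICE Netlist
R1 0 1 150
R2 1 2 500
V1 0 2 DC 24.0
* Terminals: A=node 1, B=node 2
Find the Thévenin equivalent first; then I_n = V_th/R_th and R_n = R_th.
Step 1 — V_th is the open-circuit voltage V_A - V_B (nothing connected across the terminals).
Nodal analysis, taking node 2 as the 0 V reference.
Source V1 fixes V_0 = 24 V.
KCL at each unknown node (sum of currents leaving = 0; resistances in Ω):
  Node 1: (V_1 - 24)/150 + (V_1 - 0)/500 = 0
Collecting terms: 0.008667 × V_1 = 0.16  =>  V_1 = 18.46 V
V_th = V_1 - V_2 = 18.46 - 0 = 18.46 V
Step 2 — R_th: zero the source — replace V1 by a short circuit (node 2 merges into node 0) — and find the resistance seen between A (node 1) and B (node 0).
Reduce the network between node 1 (A) and node 0 (B) by series/parallel combination:
  Rp1 = R1 ‖ R2 (parallel, both between nodes 0 and 1) = 1/(1/150 + 1/500) = 115.4 Ω
R_th = 115.4 Ω
I_n = V_th/R_th = 18.46/115.4 = 0.16 A, and R_n = R_th = 115.4 Ω

Final answer: I_n = 0.16 A, R_n = 115.4 Ω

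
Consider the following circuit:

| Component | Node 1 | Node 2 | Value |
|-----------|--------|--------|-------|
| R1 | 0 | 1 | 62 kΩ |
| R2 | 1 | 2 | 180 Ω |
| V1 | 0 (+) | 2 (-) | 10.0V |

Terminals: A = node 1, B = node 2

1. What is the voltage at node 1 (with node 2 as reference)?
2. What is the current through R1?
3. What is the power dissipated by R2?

Nodal analysis, taking node 2 as the 0 V reference.
Source V1 fixes V_0 = 10 V.
KCL at each unknown node (sum of currents leaving = 0; resistances in Ω):
  Node 1: (V_1 - 10)/62000 + (V_1 - 0)/180 = 0
Collecting terms: 0.005572 × V_1 = 0.0001613  =>  V_1 = 0.02895 V
Part 1:
  Read off the nodal solution: V_1 = 0.02895 V
Part 2:
  I_R1 = (V_0 - V_1)/R1 = (10 - 0.02895)/62000 = 0.0001608 A
  Magnitude: I_R1 = 0.0001608 A
Part 3:
  I_R2 = (V_1 - V_2)/R2 = (0.02895 - 0)/180 = 0.0001608 A
  P_R2 = I_R2² × R2 = (0.0001608)² × 180 = 0.000004656 W

Final answers:
1. V_1 = 0.02895 V
2. I_R1 = 0.0001608 A
3. P_R2 = 4.656e-06 W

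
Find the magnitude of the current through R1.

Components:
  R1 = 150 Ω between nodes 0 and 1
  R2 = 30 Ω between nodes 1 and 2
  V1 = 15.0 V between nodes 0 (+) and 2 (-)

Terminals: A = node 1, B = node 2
Nodal analysis, taking node 2 as the 0 V reference.
Source V1 fixes V_0 = 15 V.
KCL at each unknown node (sum of currents leaving = 0; resistances in Ω):
  Node 1: (V_1 - 15)/150 + (V_1 - 0)/30 = 0
Collecting terms: 0.04 × V_1 = 0.1  =>  V_1 = 2.5 V
I_R1 = (V_0 - V_1)/R1 = (15 - 2.5)/150 = 0.08333 A
|I_R1| = 0.08333 A

Final answer: |I_R1| = 0.08333 A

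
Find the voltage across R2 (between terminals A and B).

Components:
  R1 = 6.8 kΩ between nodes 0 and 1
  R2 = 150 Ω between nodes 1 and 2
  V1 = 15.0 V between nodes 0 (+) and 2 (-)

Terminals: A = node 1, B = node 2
R1 and R2 are in series across V1 (node 0 → node 1 → node 2), and the output A–B is taken across R2, so this is a voltage divider.
Series current: I = V1/(R1 + R2) = 15/(6800 + 150) = 15/6950 = 0.002158 A
V_R2 = I × R2 = V1 × R2/(R1 + R2) = 15 × 150/6950 = 0.3237 V

Final answer: 0.3237 V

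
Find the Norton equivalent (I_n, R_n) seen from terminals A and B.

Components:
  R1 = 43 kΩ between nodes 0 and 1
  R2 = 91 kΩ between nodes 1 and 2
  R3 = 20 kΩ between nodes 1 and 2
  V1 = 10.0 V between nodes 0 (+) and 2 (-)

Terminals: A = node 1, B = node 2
Find the Thévenin equivalent first; then I_n = V_th/R_th and R_n = R_th.
Step 1 — V_th is the open-circuit voltage V_A - V_B (nothing connected across the terminals).
Nodal analysis, taking node 2 as the 0 V reference.
Source V1 fixes V_0 = 10 V.
KCL at each unknown node (sum of currents leaving = 0; resistances in Ω):
  Node 1: (V_1 - 10)/43000 + (V_1 - 0)/91000 + (V_1 - 0)/20000 = 0
Collecting terms: 0.00008424 × V_1 = 0.0002326  =>  V_1 = 2.761 V
V_th = V_1 - V_2 = 2.761 - 0 = 2.761 V
Step 2 — R_th: zero the source — replace V1 by a short circuit (node 2 merges into node 0) — and find the resistance seen between A (node 1) and B (node 0).
Reduce the network between node 1 (A) and node 0 (B) by series/parallel combination:
  Rp1 = R1 ‖ R2 ‖ R3 (parallel, all between nodes 0 and 1) = 1/(1/43000 + 1/91000 + 1/20000) = 11870 Ω
R_th = 11.87 kΩ
I_n = V_th/R_th = 2.761/11870 = 0.0002326 A, and R_n = R_th = 11.87 kΩ

Final answer: I_n = 0.0002326 A, R_n = 11.87 kΩ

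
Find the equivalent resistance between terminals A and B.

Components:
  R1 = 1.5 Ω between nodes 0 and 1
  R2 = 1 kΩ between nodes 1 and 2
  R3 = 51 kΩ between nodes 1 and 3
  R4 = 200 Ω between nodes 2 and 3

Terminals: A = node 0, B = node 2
Reduce the network between node 0 (A) and node 2 (B) by series/parallel combination:
  Rs1 = R3 + R4 (series, joined only at node 3) = 51000 + 200 = 51200 Ω
  Rp1 = R2 ‖ Rs1 (parallel, both between nodes 1 and 2) = 1/(1/1000 + 1/51200) = 980.8 Ω
  Rs2 = R1 + Rp1 (series, joined only at node 1) = 1.5 + 980.8 = 982.3 Ω
R_eq = 982.3 Ω

Final answer: 982.3 Ω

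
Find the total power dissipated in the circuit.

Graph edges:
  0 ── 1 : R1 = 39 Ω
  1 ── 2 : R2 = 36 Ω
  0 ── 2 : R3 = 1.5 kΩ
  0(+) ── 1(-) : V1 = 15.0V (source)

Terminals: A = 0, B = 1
Nodal analysis, taking node 1 as the 0 V reference.
Source V1 fixes V_0 = 15 V.
KCL at each unknown node (sum of currents leaving = 0; resistances in Ω):
  Node 2: (V_2 - 0)/36 + (V_2 - 15)/1500 = 0
Collecting terms: 0.02844 × V_2 = 0.01  =>  V_2 = 0.3516 V
Power in each resistor, P = (ΔV)²/R:
  P_R1 = (15 - 0)²/39 = 5.769 W
  P_R2 = (0 - 0.3516)²/36 = 0.003433 W
  P_R3 = (15 - 0.3516)²/1500 = 0.1431 W
P_total = P_R1 + P_R2 + P_R3 = 5.916 W

Final answer: 5.916 W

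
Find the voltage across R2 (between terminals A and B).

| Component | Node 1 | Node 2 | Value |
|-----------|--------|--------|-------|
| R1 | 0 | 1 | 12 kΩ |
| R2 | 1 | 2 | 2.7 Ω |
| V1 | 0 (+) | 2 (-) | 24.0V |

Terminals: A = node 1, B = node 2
R1 and R2 are in series across V1 (node 0 → node 1 → node 2), and the output A–B is taken across R2, so this is a voltage divider.
Series current: I = V1/(R1 + R2) = 24/(12000 + 2.7) = 24/12000 = 0.002 A
V_R2 = I × R2 = V1 × R2/(R1 + R2) = 24 × 2.7/12000 = 0.005399 V

Final answer: 0.005399 V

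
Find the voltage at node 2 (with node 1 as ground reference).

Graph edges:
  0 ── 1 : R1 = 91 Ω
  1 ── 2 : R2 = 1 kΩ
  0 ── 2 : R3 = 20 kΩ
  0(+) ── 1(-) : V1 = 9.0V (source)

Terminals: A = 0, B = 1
Nodal analysis, taking node 1 as the 0 V reference.
Source V1 fixes V_0 = 9 V.
KCL at each unknown node (sum of currents leaving = 0; resistances in Ω):
  Node 2: (V_2 - 0)/1000 + (V_2 - 9)/20000 = 0
Collecting terms: 0.00105 × V_2 = 0.00045  =>  V_2 = 0.4286 V
The requested potential is V_2 = 0.4286 V.

Final answer: V_2 = 0.4286 V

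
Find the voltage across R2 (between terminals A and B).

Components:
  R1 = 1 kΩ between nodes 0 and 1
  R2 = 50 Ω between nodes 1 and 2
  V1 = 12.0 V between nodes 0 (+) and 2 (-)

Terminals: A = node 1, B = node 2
R1 and R2 are in series across V1 (node 0 → node 1 → node 2), and the output A–B is taken across R2, so this is a voltage divider.
Series current: I = V1/(R1 + R2) = 12/(1000 + 50) = 12/1050 = 0.01143 A
V_R2 = I × R2 = V1 × R2/(R1 + R2) = 12 × 50/1050 = 0.5714 V

Final answer: 0.5714 V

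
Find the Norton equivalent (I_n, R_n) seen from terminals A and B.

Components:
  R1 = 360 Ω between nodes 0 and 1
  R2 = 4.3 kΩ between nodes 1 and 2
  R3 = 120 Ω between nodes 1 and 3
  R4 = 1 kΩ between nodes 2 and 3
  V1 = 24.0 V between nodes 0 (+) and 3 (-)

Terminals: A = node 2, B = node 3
Find the Thévenin equivalent first; then I_n = V_th/R_th and R_n = R_th.
Step 1 — V_th is the open-circuit voltage V_A - V_B (nothing connected across the terminals).
Nodal analysis, taking node 3 as the 0 V reference.
Source V1 fixes V_0 = 24 V.
KCL at each unknown node (sum of currents leaving = 0; resistances in Ω):
  Node 1: (V_1 - 24)/360 + (V_1 - V_2)/4300 + (V_1 - 0)/120 = 0
  Node 2: (V_2 - V_1)/4300 + (V_2 - 0)/1000 = 0
Collecting terms (coefficients in siemens):
  0.01134·V_1 - 0.0002326·V_2 = 0.06667
  0.001233·V_2 - 0.0002326·V_1 = 0
Determinant D = (0.01134)(0.001233) - (-0.0002326)(-0.0002326) = 0.00001393
V_1 = [(0.06667)(0.001233) - (-0.0002326)(0)]/D = 5.9 V
V_2 = [(0.01134)(0) - (0.06667)(-0.0002326)]/D = 1.113 V
V_th = V_2 - V_3 = 1.113 - 0 = 1.113 V
Step 2 — R_th: zero the source — replace V1 by a short circuit (node 3 merges into node 0) — and find the resistance seen between A (node 2) and B (node 0).
Reduce the network between node 2 (A) and node 0 (B) by series/parallel combination:
  Rp1 = R1 ‖ R3 (parallel, both between nodes 0 and 1) = 1/(1/360 + 1/120) = 90 Ω
  Rs1 = R2 + Rp1 (series, joined only at node 1) = 4300 + 90 = 4390 Ω
  Rp2 = R4 ‖ Rs1 (parallel, both between nodes 0 and 2) = 1/(1/1000 + 1/4390) = 814.5 Ω
R_th = 814.5 Ω
I_n = V_th/R_th = 1.113/814.5 = 0.001367 A, and R_n = R_th = 814.5 Ω

Final answer: I_n = 0.001367 A, R_n = 814.5 Ω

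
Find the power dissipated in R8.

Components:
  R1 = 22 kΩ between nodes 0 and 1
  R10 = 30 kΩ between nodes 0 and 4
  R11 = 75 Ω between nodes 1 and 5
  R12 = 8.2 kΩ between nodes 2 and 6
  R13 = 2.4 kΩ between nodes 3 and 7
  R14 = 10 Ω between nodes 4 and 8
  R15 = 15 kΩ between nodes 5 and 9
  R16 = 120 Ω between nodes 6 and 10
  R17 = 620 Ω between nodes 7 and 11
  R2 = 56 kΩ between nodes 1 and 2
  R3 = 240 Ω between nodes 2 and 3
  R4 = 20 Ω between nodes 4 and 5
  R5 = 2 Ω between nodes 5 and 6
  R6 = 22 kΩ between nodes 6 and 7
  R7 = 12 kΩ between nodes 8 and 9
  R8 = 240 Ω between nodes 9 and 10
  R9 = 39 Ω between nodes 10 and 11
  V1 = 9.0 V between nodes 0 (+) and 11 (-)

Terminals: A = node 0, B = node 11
Nodal analysis, taking node 11 as the 0 V reference.
Source V1 fixes V_0 = 9 V.
KCL at each unknown node (sum of currents leaving = 0; resistances in Ω):
  Node 1: (V_1 - 9)/22000 + (V_1 - V_2)/56000 + (V_1 - V_5)/75 = 0
  Node 2: (V_2 - V_1)/56000 + (V_2 - V_3)/240 + (V_2 - V_6)/8200 = 0
  Node 3: (V_3 - V_2)/240 + (V_3 - V_7)/2400 = 0
  Node 4: (V_4 - V_5)/20 + (V_4 - 9)/30000 + (V_4 - V_8)/10 = 0
  Node 5: (V_5 - V_4)/20 + (V_5 - V_6)/2 + (V_5 - V_1)/75 + (V_5 - V_9)/15000 = 0
  Node 6: (V_6 - V_5)/2 + (V_6 - V_7)/22000 + (V_6 - V_2)/8200 + (V_6 - V_10)/120 = 0
  Node 7: (V_7 - V_6)/22000 + (V_7 - V_3)/2400 + (V_7 - 0)/620 = 0
  Node 8: (V_8 - V_9)/12000 + (V_8 - V_4)/10 = 0
  Node 9: (V_9 - V_8)/12000 + (V_9 - V_10)/240 + (V_9 - V_5)/15000 = 0
  Node 10: (V_10 - V_9)/240 + (V_10 - 0)/39 + (V_10 - V_6)/120 = 0
Collecting terms (coefficients in siemens):
  0.0134·V_1 - 0.00001786·V_2 - 0.01333·V_5 = 0.0004091
  0.004306·V_2 - 0.00001786·V_1 - 0.004167·V_3 - 0.000122·V_6 = 0
  0.004583·V_3 - 0.004167·V_2 - 0.0004167·V_7 = 0
  0.15·V_4 - 0.05·V_5 - 0.1·V_8 = 0.0003
  0.5634·V_5 - 0.01333·V_1 - 0.05·V_4 - 0.5·V_6 - 0.00006667·V_9 = 0
  0.5085·V_6 - 0.000122·V_2 - 0.5·V_5 - 0.00004545·V_7 - 0.008333·V_10 = 0
  0.002075·V_7 - 0.0004167·V_3 - 0.00004545·V_6 = 0
  0.1001·V_8 - 0.1·V_4 - 0.00008333·V_9 = 0
  0.004317·V_9 - 0.00006667·V_5 - 0.00008333·V_8 - 0.004167·V_10 = 0
  0.03814·V_10 - 0.008333·V_6 - 0.004167·V_9 = 0
Solving these 10 simultaneous equations (Gaussian elimination) gives:
  V_1 = 0.1387 V, V_2 = 0.03675 V, V_3 = 0.03424 V, V_4 = 0.1144 V
  V_5 = 0.1087 V, V_6 = 0.1073 V, V_7 = 0.009227 V, V_8 = 0.1144 V
  V_9 = 0.02964 V, V_10 = 0.02668 V
I_R8 = (V_9 - V_10)/R8 = (0.02964 - 0.02668)/240 = 0.00001233 A
P_R8 = I_R8² × R8 = (0.00001233)² × 240 = 0.00000003648 W

Final answer: 3.648e-08 W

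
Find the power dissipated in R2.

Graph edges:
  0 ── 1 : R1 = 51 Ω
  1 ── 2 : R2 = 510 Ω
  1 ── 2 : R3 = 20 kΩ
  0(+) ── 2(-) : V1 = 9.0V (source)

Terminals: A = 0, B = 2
Nodal analysis, taking node 2 as the 0 V reference.
Source V1 fixes V_0 = 9 V.
KCL at each unknown node (sum of currents leaving = 0; resistances in Ω):
  Node 1: (V_1 - 9)/51 + (V_1 - 0)/510 + (V_1 - 0)/20000 = 0
Collecting terms: 0.02162 × V_1 = 0.1765  =>  V_1 = 8.163 V
I_R2 = (V_1 - V_2)/R2 = (8.163 - 0)/510 = 0.01601 A
P_R2 = I_R2² × R2 = (0.01601)² × 510 = 0.1307 W

Final answer: 0.1307 W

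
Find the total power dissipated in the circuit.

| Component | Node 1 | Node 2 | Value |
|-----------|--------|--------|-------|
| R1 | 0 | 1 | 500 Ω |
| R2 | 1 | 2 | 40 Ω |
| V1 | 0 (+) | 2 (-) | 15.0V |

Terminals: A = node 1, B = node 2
Nodal analysis, taking node 2 as the 0 V reference.
Source V1 fixes V_0 = 15 V.
KCL at each unknown node (sum of currents leaving = 0; resistances in Ω):
  Node 1: (V_1 - 15)/500 + (V_1 - 0)/40 = 0
Collecting terms: 0.027 × V_1 = 0.03  =>  V_1 = 1.111 V
Power in each resistor, P = (ΔV)²/R:
  P_R1 = (15 - 1.111)²/500 = 0.3858 W
  P_R2 = (1.111 - 0)²/40 = 0.03086 W
P_total = P_R1 + P_R2 = 0.4167 W

Final answer: 0.4167 W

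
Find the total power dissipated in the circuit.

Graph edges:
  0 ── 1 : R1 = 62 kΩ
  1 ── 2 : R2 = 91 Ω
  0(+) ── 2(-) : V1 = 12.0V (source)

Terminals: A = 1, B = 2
Nodal analysis, taking node 2 as the 0 V reference.
Source V1 fixes V_0 = 12 V.
KCL at each unknown node (sum of currents leaving = 0; resistances in Ω):
  Node 1: (V_1 - 12)/62000 + (V_1 - 0)/91 = 0
Collecting terms: 0.01101 × V_1 = 0.0001935  =>  V_1 = 0.01759 V
Power in each resistor, P = (ΔV)²/R:
  P_R1 = (12 - 0.01759)²/62000 = 0.002316 W
  P_R2 = (0.01759 - 0)²/91 = 0.000003399 W
P_total = P_R1 + P_R2 = 0.002319 W

Final answer: 0.002319 W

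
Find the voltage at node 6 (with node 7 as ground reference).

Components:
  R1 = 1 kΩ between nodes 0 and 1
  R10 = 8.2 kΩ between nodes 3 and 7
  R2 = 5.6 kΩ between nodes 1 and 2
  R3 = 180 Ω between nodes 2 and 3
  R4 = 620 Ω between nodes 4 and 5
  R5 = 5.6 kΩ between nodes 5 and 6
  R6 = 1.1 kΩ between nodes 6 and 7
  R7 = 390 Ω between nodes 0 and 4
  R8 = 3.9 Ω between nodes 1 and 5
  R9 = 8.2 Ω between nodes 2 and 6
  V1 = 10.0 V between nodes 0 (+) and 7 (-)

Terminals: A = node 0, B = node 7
Nodal analysis, taking node 7 as the 0 V reference.
Source V1 fixes V_0 = 10 V.
KCL at each unknown node (sum of currents leaving = 0; resistances in Ω):
  Node 1: (V_1 - 10)/1000 + (V_1 - V_2)/5600 + (V_1 - V_5)/3.9 = 0
  Node 2: (V_2 - V_1)/5600 + (V_2 - V_3)/180 + (V_2 - V_6)/8.2 = 0
  Node 3: (V_3 - V_2)/180 + (V_3 - 0)/8200 = 0
  Node 4: (V_4 - V_5)/620 + (V_4 - 10)/390 = 0
  Node 5: (V_5 - V_4)/620 + (V_5 - V_6)/5600 + (V_5 - V_1)/3.9 = 0
  Node 6: (V_6 - V_5)/5600 + (V_6 - 0)/1100 + (V_6 - V_2)/8.2 = 0
Collecting terms (coefficients in siemens):
  0.2576·V_1 - 0.0001786·V_2 - 0.2564·V_5 = 0.01
  0.1277·V_2 - 0.0001786·V_1 - 0.005556·V_3 - 0.122·V_6 = 0
  0.005678·V_3 - 0.005556·V_2 = 0
  0.004177·V_4 - 0.001613·V_5 = 0.02564
  0.2582·V_5 - 0.2564·V_1 - 0.001613·V_4 - 0.0001786·V_6 = 0
  0.123·V_6 - 0.122·V_2 - 0.0001786·V_5 = 0
Solving these 6 simultaneous equations (Gaussian elimination) gives:
  V_1 = 8.825 V, V_2 = 2.28 V, V_3 = 2.231 V, V_4 = 9.546 V
  V_5 = 8.825 V, V_6 = 2.273 V
The requested potential is V_6 = 2.273 V.

Final answer: V_6 = 2.273 V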